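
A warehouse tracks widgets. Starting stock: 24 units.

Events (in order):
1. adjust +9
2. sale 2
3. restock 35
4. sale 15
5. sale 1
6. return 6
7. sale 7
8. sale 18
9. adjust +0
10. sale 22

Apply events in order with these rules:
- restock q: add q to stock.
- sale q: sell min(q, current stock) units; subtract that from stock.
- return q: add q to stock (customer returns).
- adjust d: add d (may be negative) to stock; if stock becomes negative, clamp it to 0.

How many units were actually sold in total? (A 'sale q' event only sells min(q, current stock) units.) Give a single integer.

Answer: 65

Derivation:
Processing events:
Start: stock = 24
  Event 1 (adjust +9): 24 + 9 = 33
  Event 2 (sale 2): sell min(2,33)=2. stock: 33 - 2 = 31. total_sold = 2
  Event 3 (restock 35): 31 + 35 = 66
  Event 4 (sale 15): sell min(15,66)=15. stock: 66 - 15 = 51. total_sold = 17
  Event 5 (sale 1): sell min(1,51)=1. stock: 51 - 1 = 50. total_sold = 18
  Event 6 (return 6): 50 + 6 = 56
  Event 7 (sale 7): sell min(7,56)=7. stock: 56 - 7 = 49. total_sold = 25
  Event 8 (sale 18): sell min(18,49)=18. stock: 49 - 18 = 31. total_sold = 43
  Event 9 (adjust +0): 31 + 0 = 31
  Event 10 (sale 22): sell min(22,31)=22. stock: 31 - 22 = 9. total_sold = 65
Final: stock = 9, total_sold = 65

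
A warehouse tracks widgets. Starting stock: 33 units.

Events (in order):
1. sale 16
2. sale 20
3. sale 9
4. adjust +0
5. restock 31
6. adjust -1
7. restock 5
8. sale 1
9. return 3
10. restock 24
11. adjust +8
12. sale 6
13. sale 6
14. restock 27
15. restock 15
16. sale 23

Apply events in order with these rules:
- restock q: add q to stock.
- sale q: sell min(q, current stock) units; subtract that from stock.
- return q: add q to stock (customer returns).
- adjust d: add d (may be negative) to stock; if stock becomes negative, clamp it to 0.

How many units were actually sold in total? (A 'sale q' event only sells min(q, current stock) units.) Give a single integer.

Answer: 69

Derivation:
Processing events:
Start: stock = 33
  Event 1 (sale 16): sell min(16,33)=16. stock: 33 - 16 = 17. total_sold = 16
  Event 2 (sale 20): sell min(20,17)=17. stock: 17 - 17 = 0. total_sold = 33
  Event 3 (sale 9): sell min(9,0)=0. stock: 0 - 0 = 0. total_sold = 33
  Event 4 (adjust +0): 0 + 0 = 0
  Event 5 (restock 31): 0 + 31 = 31
  Event 6 (adjust -1): 31 + -1 = 30
  Event 7 (restock 5): 30 + 5 = 35
  Event 8 (sale 1): sell min(1,35)=1. stock: 35 - 1 = 34. total_sold = 34
  Event 9 (return 3): 34 + 3 = 37
  Event 10 (restock 24): 37 + 24 = 61
  Event 11 (adjust +8): 61 + 8 = 69
  Event 12 (sale 6): sell min(6,69)=6. stock: 69 - 6 = 63. total_sold = 40
  Event 13 (sale 6): sell min(6,63)=6. stock: 63 - 6 = 57. total_sold = 46
  Event 14 (restock 27): 57 + 27 = 84
  Event 15 (restock 15): 84 + 15 = 99
  Event 16 (sale 23): sell min(23,99)=23. stock: 99 - 23 = 76. total_sold = 69
Final: stock = 76, total_sold = 69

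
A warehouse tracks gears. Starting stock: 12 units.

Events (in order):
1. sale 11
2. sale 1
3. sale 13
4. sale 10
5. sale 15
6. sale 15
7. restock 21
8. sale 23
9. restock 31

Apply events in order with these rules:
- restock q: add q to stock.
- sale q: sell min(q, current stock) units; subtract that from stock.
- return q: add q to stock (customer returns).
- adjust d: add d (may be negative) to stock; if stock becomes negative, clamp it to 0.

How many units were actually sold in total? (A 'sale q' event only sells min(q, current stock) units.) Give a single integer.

Answer: 33

Derivation:
Processing events:
Start: stock = 12
  Event 1 (sale 11): sell min(11,12)=11. stock: 12 - 11 = 1. total_sold = 11
  Event 2 (sale 1): sell min(1,1)=1. stock: 1 - 1 = 0. total_sold = 12
  Event 3 (sale 13): sell min(13,0)=0. stock: 0 - 0 = 0. total_sold = 12
  Event 4 (sale 10): sell min(10,0)=0. stock: 0 - 0 = 0. total_sold = 12
  Event 5 (sale 15): sell min(15,0)=0. stock: 0 - 0 = 0. total_sold = 12
  Event 6 (sale 15): sell min(15,0)=0. stock: 0 - 0 = 0. total_sold = 12
  Event 7 (restock 21): 0 + 21 = 21
  Event 8 (sale 23): sell min(23,21)=21. stock: 21 - 21 = 0. total_sold = 33
  Event 9 (restock 31): 0 + 31 = 31
Final: stock = 31, total_sold = 33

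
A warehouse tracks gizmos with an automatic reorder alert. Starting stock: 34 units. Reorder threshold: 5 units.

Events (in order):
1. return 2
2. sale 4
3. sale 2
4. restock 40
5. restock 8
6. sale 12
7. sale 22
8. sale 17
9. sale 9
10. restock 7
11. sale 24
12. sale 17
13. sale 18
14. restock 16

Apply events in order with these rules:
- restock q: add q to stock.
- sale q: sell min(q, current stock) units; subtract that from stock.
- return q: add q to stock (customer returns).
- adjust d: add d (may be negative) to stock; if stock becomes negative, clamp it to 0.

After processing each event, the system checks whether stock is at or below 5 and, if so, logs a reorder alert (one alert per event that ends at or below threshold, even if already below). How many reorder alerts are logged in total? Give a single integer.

Answer: 3

Derivation:
Processing events:
Start: stock = 34
  Event 1 (return 2): 34 + 2 = 36
  Event 2 (sale 4): sell min(4,36)=4. stock: 36 - 4 = 32. total_sold = 4
  Event 3 (sale 2): sell min(2,32)=2. stock: 32 - 2 = 30. total_sold = 6
  Event 4 (restock 40): 30 + 40 = 70
  Event 5 (restock 8): 70 + 8 = 78
  Event 6 (sale 12): sell min(12,78)=12. stock: 78 - 12 = 66. total_sold = 18
  Event 7 (sale 22): sell min(22,66)=22. stock: 66 - 22 = 44. total_sold = 40
  Event 8 (sale 17): sell min(17,44)=17. stock: 44 - 17 = 27. total_sold = 57
  Event 9 (sale 9): sell min(9,27)=9. stock: 27 - 9 = 18. total_sold = 66
  Event 10 (restock 7): 18 + 7 = 25
  Event 11 (sale 24): sell min(24,25)=24. stock: 25 - 24 = 1. total_sold = 90
  Event 12 (sale 17): sell min(17,1)=1. stock: 1 - 1 = 0. total_sold = 91
  Event 13 (sale 18): sell min(18,0)=0. stock: 0 - 0 = 0. total_sold = 91
  Event 14 (restock 16): 0 + 16 = 16
Final: stock = 16, total_sold = 91

Checking against threshold 5:
  After event 1: stock=36 > 5
  After event 2: stock=32 > 5
  After event 3: stock=30 > 5
  After event 4: stock=70 > 5
  After event 5: stock=78 > 5
  After event 6: stock=66 > 5
  After event 7: stock=44 > 5
  After event 8: stock=27 > 5
  After event 9: stock=18 > 5
  After event 10: stock=25 > 5
  After event 11: stock=1 <= 5 -> ALERT
  After event 12: stock=0 <= 5 -> ALERT
  After event 13: stock=0 <= 5 -> ALERT
  After event 14: stock=16 > 5
Alert events: [11, 12, 13]. Count = 3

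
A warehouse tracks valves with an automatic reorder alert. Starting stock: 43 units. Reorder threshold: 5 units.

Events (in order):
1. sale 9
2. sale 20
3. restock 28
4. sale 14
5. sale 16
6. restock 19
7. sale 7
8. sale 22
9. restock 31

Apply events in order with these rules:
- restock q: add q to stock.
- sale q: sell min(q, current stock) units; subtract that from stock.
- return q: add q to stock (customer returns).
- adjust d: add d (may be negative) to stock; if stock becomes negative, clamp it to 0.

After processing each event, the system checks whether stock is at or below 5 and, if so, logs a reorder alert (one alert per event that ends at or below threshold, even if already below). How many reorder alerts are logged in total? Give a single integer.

Answer: 1

Derivation:
Processing events:
Start: stock = 43
  Event 1 (sale 9): sell min(9,43)=9. stock: 43 - 9 = 34. total_sold = 9
  Event 2 (sale 20): sell min(20,34)=20. stock: 34 - 20 = 14. total_sold = 29
  Event 3 (restock 28): 14 + 28 = 42
  Event 4 (sale 14): sell min(14,42)=14. stock: 42 - 14 = 28. total_sold = 43
  Event 5 (sale 16): sell min(16,28)=16. stock: 28 - 16 = 12. total_sold = 59
  Event 6 (restock 19): 12 + 19 = 31
  Event 7 (sale 7): sell min(7,31)=7. stock: 31 - 7 = 24. total_sold = 66
  Event 8 (sale 22): sell min(22,24)=22. stock: 24 - 22 = 2. total_sold = 88
  Event 9 (restock 31): 2 + 31 = 33
Final: stock = 33, total_sold = 88

Checking against threshold 5:
  After event 1: stock=34 > 5
  After event 2: stock=14 > 5
  After event 3: stock=42 > 5
  After event 4: stock=28 > 5
  After event 5: stock=12 > 5
  After event 6: stock=31 > 5
  After event 7: stock=24 > 5
  After event 8: stock=2 <= 5 -> ALERT
  After event 9: stock=33 > 5
Alert events: [8]. Count = 1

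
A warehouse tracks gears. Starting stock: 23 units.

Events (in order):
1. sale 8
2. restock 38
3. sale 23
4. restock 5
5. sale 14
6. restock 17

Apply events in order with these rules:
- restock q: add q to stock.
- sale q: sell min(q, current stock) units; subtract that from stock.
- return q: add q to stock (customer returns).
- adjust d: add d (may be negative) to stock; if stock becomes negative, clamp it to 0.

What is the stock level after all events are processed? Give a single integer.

Answer: 38

Derivation:
Processing events:
Start: stock = 23
  Event 1 (sale 8): sell min(8,23)=8. stock: 23 - 8 = 15. total_sold = 8
  Event 2 (restock 38): 15 + 38 = 53
  Event 3 (sale 23): sell min(23,53)=23. stock: 53 - 23 = 30. total_sold = 31
  Event 4 (restock 5): 30 + 5 = 35
  Event 5 (sale 14): sell min(14,35)=14. stock: 35 - 14 = 21. total_sold = 45
  Event 6 (restock 17): 21 + 17 = 38
Final: stock = 38, total_sold = 45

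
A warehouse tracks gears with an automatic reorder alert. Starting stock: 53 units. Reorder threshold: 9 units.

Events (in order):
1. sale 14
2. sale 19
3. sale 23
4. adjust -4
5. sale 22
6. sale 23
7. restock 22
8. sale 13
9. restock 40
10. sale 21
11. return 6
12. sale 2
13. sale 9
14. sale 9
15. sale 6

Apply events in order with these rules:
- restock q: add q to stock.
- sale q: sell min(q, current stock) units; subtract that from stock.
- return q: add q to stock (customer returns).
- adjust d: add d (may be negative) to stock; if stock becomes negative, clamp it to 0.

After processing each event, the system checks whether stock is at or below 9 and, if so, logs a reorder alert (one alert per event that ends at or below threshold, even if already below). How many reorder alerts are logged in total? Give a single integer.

Answer: 6

Derivation:
Processing events:
Start: stock = 53
  Event 1 (sale 14): sell min(14,53)=14. stock: 53 - 14 = 39. total_sold = 14
  Event 2 (sale 19): sell min(19,39)=19. stock: 39 - 19 = 20. total_sold = 33
  Event 3 (sale 23): sell min(23,20)=20. stock: 20 - 20 = 0. total_sold = 53
  Event 4 (adjust -4): 0 + -4 = 0 (clamped to 0)
  Event 5 (sale 22): sell min(22,0)=0. stock: 0 - 0 = 0. total_sold = 53
  Event 6 (sale 23): sell min(23,0)=0. stock: 0 - 0 = 0. total_sold = 53
  Event 7 (restock 22): 0 + 22 = 22
  Event 8 (sale 13): sell min(13,22)=13. stock: 22 - 13 = 9. total_sold = 66
  Event 9 (restock 40): 9 + 40 = 49
  Event 10 (sale 21): sell min(21,49)=21. stock: 49 - 21 = 28. total_sold = 87
  Event 11 (return 6): 28 + 6 = 34
  Event 12 (sale 2): sell min(2,34)=2. stock: 34 - 2 = 32. total_sold = 89
  Event 13 (sale 9): sell min(9,32)=9. stock: 32 - 9 = 23. total_sold = 98
  Event 14 (sale 9): sell min(9,23)=9. stock: 23 - 9 = 14. total_sold = 107
  Event 15 (sale 6): sell min(6,14)=6. stock: 14 - 6 = 8. total_sold = 113
Final: stock = 8, total_sold = 113

Checking against threshold 9:
  After event 1: stock=39 > 9
  After event 2: stock=20 > 9
  After event 3: stock=0 <= 9 -> ALERT
  After event 4: stock=0 <= 9 -> ALERT
  After event 5: stock=0 <= 9 -> ALERT
  After event 6: stock=0 <= 9 -> ALERT
  After event 7: stock=22 > 9
  After event 8: stock=9 <= 9 -> ALERT
  After event 9: stock=49 > 9
  After event 10: stock=28 > 9
  After event 11: stock=34 > 9
  After event 12: stock=32 > 9
  After event 13: stock=23 > 9
  After event 14: stock=14 > 9
  After event 15: stock=8 <= 9 -> ALERT
Alert events: [3, 4, 5, 6, 8, 15]. Count = 6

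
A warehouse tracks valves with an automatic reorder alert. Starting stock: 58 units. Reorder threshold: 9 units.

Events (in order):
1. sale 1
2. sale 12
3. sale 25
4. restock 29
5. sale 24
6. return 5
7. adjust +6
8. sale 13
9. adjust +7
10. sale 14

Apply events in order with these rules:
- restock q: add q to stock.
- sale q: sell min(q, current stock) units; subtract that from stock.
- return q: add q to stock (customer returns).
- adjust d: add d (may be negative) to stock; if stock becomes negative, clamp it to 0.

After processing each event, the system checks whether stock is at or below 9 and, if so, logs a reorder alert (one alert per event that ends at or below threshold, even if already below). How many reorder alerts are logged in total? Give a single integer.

Processing events:
Start: stock = 58
  Event 1 (sale 1): sell min(1,58)=1. stock: 58 - 1 = 57. total_sold = 1
  Event 2 (sale 12): sell min(12,57)=12. stock: 57 - 12 = 45. total_sold = 13
  Event 3 (sale 25): sell min(25,45)=25. stock: 45 - 25 = 20. total_sold = 38
  Event 4 (restock 29): 20 + 29 = 49
  Event 5 (sale 24): sell min(24,49)=24. stock: 49 - 24 = 25. total_sold = 62
  Event 6 (return 5): 25 + 5 = 30
  Event 7 (adjust +6): 30 + 6 = 36
  Event 8 (sale 13): sell min(13,36)=13. stock: 36 - 13 = 23. total_sold = 75
  Event 9 (adjust +7): 23 + 7 = 30
  Event 10 (sale 14): sell min(14,30)=14. stock: 30 - 14 = 16. total_sold = 89
Final: stock = 16, total_sold = 89

Checking against threshold 9:
  After event 1: stock=57 > 9
  After event 2: stock=45 > 9
  After event 3: stock=20 > 9
  After event 4: stock=49 > 9
  After event 5: stock=25 > 9
  After event 6: stock=30 > 9
  After event 7: stock=36 > 9
  After event 8: stock=23 > 9
  After event 9: stock=30 > 9
  After event 10: stock=16 > 9
Alert events: []. Count = 0

Answer: 0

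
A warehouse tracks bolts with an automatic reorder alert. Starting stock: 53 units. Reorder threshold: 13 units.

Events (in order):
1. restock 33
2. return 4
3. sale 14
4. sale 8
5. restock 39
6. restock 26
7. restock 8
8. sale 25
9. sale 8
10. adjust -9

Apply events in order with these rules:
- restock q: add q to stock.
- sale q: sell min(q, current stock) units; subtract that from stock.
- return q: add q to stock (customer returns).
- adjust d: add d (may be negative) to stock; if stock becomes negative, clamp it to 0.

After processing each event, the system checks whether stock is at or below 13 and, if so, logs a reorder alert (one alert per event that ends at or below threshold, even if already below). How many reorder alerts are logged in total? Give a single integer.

Processing events:
Start: stock = 53
  Event 1 (restock 33): 53 + 33 = 86
  Event 2 (return 4): 86 + 4 = 90
  Event 3 (sale 14): sell min(14,90)=14. stock: 90 - 14 = 76. total_sold = 14
  Event 4 (sale 8): sell min(8,76)=8. stock: 76 - 8 = 68. total_sold = 22
  Event 5 (restock 39): 68 + 39 = 107
  Event 6 (restock 26): 107 + 26 = 133
  Event 7 (restock 8): 133 + 8 = 141
  Event 8 (sale 25): sell min(25,141)=25. stock: 141 - 25 = 116. total_sold = 47
  Event 9 (sale 8): sell min(8,116)=8. stock: 116 - 8 = 108. total_sold = 55
  Event 10 (adjust -9): 108 + -9 = 99
Final: stock = 99, total_sold = 55

Checking against threshold 13:
  After event 1: stock=86 > 13
  After event 2: stock=90 > 13
  After event 3: stock=76 > 13
  After event 4: stock=68 > 13
  After event 5: stock=107 > 13
  After event 6: stock=133 > 13
  After event 7: stock=141 > 13
  After event 8: stock=116 > 13
  After event 9: stock=108 > 13
  After event 10: stock=99 > 13
Alert events: []. Count = 0

Answer: 0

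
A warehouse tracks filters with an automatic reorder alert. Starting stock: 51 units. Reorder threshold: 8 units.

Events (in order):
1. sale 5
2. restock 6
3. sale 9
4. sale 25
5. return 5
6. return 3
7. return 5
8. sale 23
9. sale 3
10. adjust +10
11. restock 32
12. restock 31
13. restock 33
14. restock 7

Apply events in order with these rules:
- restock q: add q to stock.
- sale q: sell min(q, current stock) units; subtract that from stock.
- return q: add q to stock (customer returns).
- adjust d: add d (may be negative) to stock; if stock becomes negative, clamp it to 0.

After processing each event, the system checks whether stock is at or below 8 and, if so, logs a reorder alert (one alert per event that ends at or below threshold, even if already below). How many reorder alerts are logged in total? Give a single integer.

Processing events:
Start: stock = 51
  Event 1 (sale 5): sell min(5,51)=5. stock: 51 - 5 = 46. total_sold = 5
  Event 2 (restock 6): 46 + 6 = 52
  Event 3 (sale 9): sell min(9,52)=9. stock: 52 - 9 = 43. total_sold = 14
  Event 4 (sale 25): sell min(25,43)=25. stock: 43 - 25 = 18. total_sold = 39
  Event 5 (return 5): 18 + 5 = 23
  Event 6 (return 3): 23 + 3 = 26
  Event 7 (return 5): 26 + 5 = 31
  Event 8 (sale 23): sell min(23,31)=23. stock: 31 - 23 = 8. total_sold = 62
  Event 9 (sale 3): sell min(3,8)=3. stock: 8 - 3 = 5. total_sold = 65
  Event 10 (adjust +10): 5 + 10 = 15
  Event 11 (restock 32): 15 + 32 = 47
  Event 12 (restock 31): 47 + 31 = 78
  Event 13 (restock 33): 78 + 33 = 111
  Event 14 (restock 7): 111 + 7 = 118
Final: stock = 118, total_sold = 65

Checking against threshold 8:
  After event 1: stock=46 > 8
  After event 2: stock=52 > 8
  After event 3: stock=43 > 8
  After event 4: stock=18 > 8
  After event 5: stock=23 > 8
  After event 6: stock=26 > 8
  After event 7: stock=31 > 8
  After event 8: stock=8 <= 8 -> ALERT
  After event 9: stock=5 <= 8 -> ALERT
  After event 10: stock=15 > 8
  After event 11: stock=47 > 8
  After event 12: stock=78 > 8
  After event 13: stock=111 > 8
  After event 14: stock=118 > 8
Alert events: [8, 9]. Count = 2

Answer: 2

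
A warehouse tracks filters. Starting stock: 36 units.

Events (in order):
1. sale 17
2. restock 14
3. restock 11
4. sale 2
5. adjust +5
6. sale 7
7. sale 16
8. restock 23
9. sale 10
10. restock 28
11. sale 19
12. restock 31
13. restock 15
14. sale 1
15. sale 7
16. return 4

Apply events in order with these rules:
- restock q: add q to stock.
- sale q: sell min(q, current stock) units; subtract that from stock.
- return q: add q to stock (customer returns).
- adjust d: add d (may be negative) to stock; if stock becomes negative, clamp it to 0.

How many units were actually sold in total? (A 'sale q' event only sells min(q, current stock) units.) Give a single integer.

Processing events:
Start: stock = 36
  Event 1 (sale 17): sell min(17,36)=17. stock: 36 - 17 = 19. total_sold = 17
  Event 2 (restock 14): 19 + 14 = 33
  Event 3 (restock 11): 33 + 11 = 44
  Event 4 (sale 2): sell min(2,44)=2. stock: 44 - 2 = 42. total_sold = 19
  Event 5 (adjust +5): 42 + 5 = 47
  Event 6 (sale 7): sell min(7,47)=7. stock: 47 - 7 = 40. total_sold = 26
  Event 7 (sale 16): sell min(16,40)=16. stock: 40 - 16 = 24. total_sold = 42
  Event 8 (restock 23): 24 + 23 = 47
  Event 9 (sale 10): sell min(10,47)=10. stock: 47 - 10 = 37. total_sold = 52
  Event 10 (restock 28): 37 + 28 = 65
  Event 11 (sale 19): sell min(19,65)=19. stock: 65 - 19 = 46. total_sold = 71
  Event 12 (restock 31): 46 + 31 = 77
  Event 13 (restock 15): 77 + 15 = 92
  Event 14 (sale 1): sell min(1,92)=1. stock: 92 - 1 = 91. total_sold = 72
  Event 15 (sale 7): sell min(7,91)=7. stock: 91 - 7 = 84. total_sold = 79
  Event 16 (return 4): 84 + 4 = 88
Final: stock = 88, total_sold = 79

Answer: 79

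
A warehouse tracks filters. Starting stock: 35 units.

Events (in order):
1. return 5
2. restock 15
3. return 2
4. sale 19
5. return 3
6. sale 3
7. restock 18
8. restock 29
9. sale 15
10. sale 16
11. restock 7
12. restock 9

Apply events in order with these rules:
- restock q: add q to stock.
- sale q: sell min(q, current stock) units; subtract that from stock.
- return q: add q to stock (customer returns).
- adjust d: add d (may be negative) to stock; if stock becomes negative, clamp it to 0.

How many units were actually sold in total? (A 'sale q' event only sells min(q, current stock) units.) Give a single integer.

Answer: 53

Derivation:
Processing events:
Start: stock = 35
  Event 1 (return 5): 35 + 5 = 40
  Event 2 (restock 15): 40 + 15 = 55
  Event 3 (return 2): 55 + 2 = 57
  Event 4 (sale 19): sell min(19,57)=19. stock: 57 - 19 = 38. total_sold = 19
  Event 5 (return 3): 38 + 3 = 41
  Event 6 (sale 3): sell min(3,41)=3. stock: 41 - 3 = 38. total_sold = 22
  Event 7 (restock 18): 38 + 18 = 56
  Event 8 (restock 29): 56 + 29 = 85
  Event 9 (sale 15): sell min(15,85)=15. stock: 85 - 15 = 70. total_sold = 37
  Event 10 (sale 16): sell min(16,70)=16. stock: 70 - 16 = 54. total_sold = 53
  Event 11 (restock 7): 54 + 7 = 61
  Event 12 (restock 9): 61 + 9 = 70
Final: stock = 70, total_sold = 53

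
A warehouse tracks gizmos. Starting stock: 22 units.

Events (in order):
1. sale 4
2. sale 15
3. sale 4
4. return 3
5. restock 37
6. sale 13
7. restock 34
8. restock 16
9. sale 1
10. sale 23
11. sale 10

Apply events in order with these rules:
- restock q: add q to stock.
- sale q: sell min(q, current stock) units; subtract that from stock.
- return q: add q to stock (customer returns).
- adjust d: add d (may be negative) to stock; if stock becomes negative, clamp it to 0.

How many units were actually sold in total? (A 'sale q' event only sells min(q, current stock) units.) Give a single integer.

Answer: 69

Derivation:
Processing events:
Start: stock = 22
  Event 1 (sale 4): sell min(4,22)=4. stock: 22 - 4 = 18. total_sold = 4
  Event 2 (sale 15): sell min(15,18)=15. stock: 18 - 15 = 3. total_sold = 19
  Event 3 (sale 4): sell min(4,3)=3. stock: 3 - 3 = 0. total_sold = 22
  Event 4 (return 3): 0 + 3 = 3
  Event 5 (restock 37): 3 + 37 = 40
  Event 6 (sale 13): sell min(13,40)=13. stock: 40 - 13 = 27. total_sold = 35
  Event 7 (restock 34): 27 + 34 = 61
  Event 8 (restock 16): 61 + 16 = 77
  Event 9 (sale 1): sell min(1,77)=1. stock: 77 - 1 = 76. total_sold = 36
  Event 10 (sale 23): sell min(23,76)=23. stock: 76 - 23 = 53. total_sold = 59
  Event 11 (sale 10): sell min(10,53)=10. stock: 53 - 10 = 43. total_sold = 69
Final: stock = 43, total_sold = 69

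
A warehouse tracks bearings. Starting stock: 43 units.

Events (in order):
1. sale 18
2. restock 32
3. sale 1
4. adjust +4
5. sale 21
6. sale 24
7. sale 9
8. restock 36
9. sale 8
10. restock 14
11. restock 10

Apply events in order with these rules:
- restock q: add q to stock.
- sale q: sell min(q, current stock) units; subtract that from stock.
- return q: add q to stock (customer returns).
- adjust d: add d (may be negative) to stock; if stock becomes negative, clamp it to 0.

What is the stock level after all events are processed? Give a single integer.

Processing events:
Start: stock = 43
  Event 1 (sale 18): sell min(18,43)=18. stock: 43 - 18 = 25. total_sold = 18
  Event 2 (restock 32): 25 + 32 = 57
  Event 3 (sale 1): sell min(1,57)=1. stock: 57 - 1 = 56. total_sold = 19
  Event 4 (adjust +4): 56 + 4 = 60
  Event 5 (sale 21): sell min(21,60)=21. stock: 60 - 21 = 39. total_sold = 40
  Event 6 (sale 24): sell min(24,39)=24. stock: 39 - 24 = 15. total_sold = 64
  Event 7 (sale 9): sell min(9,15)=9. stock: 15 - 9 = 6. total_sold = 73
  Event 8 (restock 36): 6 + 36 = 42
  Event 9 (sale 8): sell min(8,42)=8. stock: 42 - 8 = 34. total_sold = 81
  Event 10 (restock 14): 34 + 14 = 48
  Event 11 (restock 10): 48 + 10 = 58
Final: stock = 58, total_sold = 81

Answer: 58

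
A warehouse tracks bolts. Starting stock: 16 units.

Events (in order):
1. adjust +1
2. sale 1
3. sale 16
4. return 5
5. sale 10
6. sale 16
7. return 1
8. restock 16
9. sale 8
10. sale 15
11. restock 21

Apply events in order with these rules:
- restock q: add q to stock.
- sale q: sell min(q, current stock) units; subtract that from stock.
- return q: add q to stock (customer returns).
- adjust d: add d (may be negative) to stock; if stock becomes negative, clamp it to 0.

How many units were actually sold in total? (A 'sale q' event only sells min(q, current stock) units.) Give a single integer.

Processing events:
Start: stock = 16
  Event 1 (adjust +1): 16 + 1 = 17
  Event 2 (sale 1): sell min(1,17)=1. stock: 17 - 1 = 16. total_sold = 1
  Event 3 (sale 16): sell min(16,16)=16. stock: 16 - 16 = 0. total_sold = 17
  Event 4 (return 5): 0 + 5 = 5
  Event 5 (sale 10): sell min(10,5)=5. stock: 5 - 5 = 0. total_sold = 22
  Event 6 (sale 16): sell min(16,0)=0. stock: 0 - 0 = 0. total_sold = 22
  Event 7 (return 1): 0 + 1 = 1
  Event 8 (restock 16): 1 + 16 = 17
  Event 9 (sale 8): sell min(8,17)=8. stock: 17 - 8 = 9. total_sold = 30
  Event 10 (sale 15): sell min(15,9)=9. stock: 9 - 9 = 0. total_sold = 39
  Event 11 (restock 21): 0 + 21 = 21
Final: stock = 21, total_sold = 39

Answer: 39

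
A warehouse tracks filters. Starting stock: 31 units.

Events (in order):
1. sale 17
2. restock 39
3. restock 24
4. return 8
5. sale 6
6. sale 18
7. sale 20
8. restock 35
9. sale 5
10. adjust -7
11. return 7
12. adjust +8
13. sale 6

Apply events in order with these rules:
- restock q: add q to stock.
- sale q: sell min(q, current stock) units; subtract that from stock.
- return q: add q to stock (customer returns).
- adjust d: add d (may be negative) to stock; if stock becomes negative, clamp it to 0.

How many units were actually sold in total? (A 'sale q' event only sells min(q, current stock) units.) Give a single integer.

Answer: 72

Derivation:
Processing events:
Start: stock = 31
  Event 1 (sale 17): sell min(17,31)=17. stock: 31 - 17 = 14. total_sold = 17
  Event 2 (restock 39): 14 + 39 = 53
  Event 3 (restock 24): 53 + 24 = 77
  Event 4 (return 8): 77 + 8 = 85
  Event 5 (sale 6): sell min(6,85)=6. stock: 85 - 6 = 79. total_sold = 23
  Event 6 (sale 18): sell min(18,79)=18. stock: 79 - 18 = 61. total_sold = 41
  Event 7 (sale 20): sell min(20,61)=20. stock: 61 - 20 = 41. total_sold = 61
  Event 8 (restock 35): 41 + 35 = 76
  Event 9 (sale 5): sell min(5,76)=5. stock: 76 - 5 = 71. total_sold = 66
  Event 10 (adjust -7): 71 + -7 = 64
  Event 11 (return 7): 64 + 7 = 71
  Event 12 (adjust +8): 71 + 8 = 79
  Event 13 (sale 6): sell min(6,79)=6. stock: 79 - 6 = 73. total_sold = 72
Final: stock = 73, total_sold = 72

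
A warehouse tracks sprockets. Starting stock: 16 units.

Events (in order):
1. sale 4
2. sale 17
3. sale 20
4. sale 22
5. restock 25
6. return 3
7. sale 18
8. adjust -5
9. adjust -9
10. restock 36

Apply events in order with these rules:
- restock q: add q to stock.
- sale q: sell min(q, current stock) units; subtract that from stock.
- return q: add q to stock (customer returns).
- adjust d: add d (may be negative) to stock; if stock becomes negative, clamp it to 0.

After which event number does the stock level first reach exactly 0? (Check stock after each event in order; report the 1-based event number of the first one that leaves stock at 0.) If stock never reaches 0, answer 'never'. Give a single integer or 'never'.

Processing events:
Start: stock = 16
  Event 1 (sale 4): sell min(4,16)=4. stock: 16 - 4 = 12. total_sold = 4
  Event 2 (sale 17): sell min(17,12)=12. stock: 12 - 12 = 0. total_sold = 16
  Event 3 (sale 20): sell min(20,0)=0. stock: 0 - 0 = 0. total_sold = 16
  Event 4 (sale 22): sell min(22,0)=0. stock: 0 - 0 = 0. total_sold = 16
  Event 5 (restock 25): 0 + 25 = 25
  Event 6 (return 3): 25 + 3 = 28
  Event 7 (sale 18): sell min(18,28)=18. stock: 28 - 18 = 10. total_sold = 34
  Event 8 (adjust -5): 10 + -5 = 5
  Event 9 (adjust -9): 5 + -9 = 0 (clamped to 0)
  Event 10 (restock 36): 0 + 36 = 36
Final: stock = 36, total_sold = 34

First zero at event 2.

Answer: 2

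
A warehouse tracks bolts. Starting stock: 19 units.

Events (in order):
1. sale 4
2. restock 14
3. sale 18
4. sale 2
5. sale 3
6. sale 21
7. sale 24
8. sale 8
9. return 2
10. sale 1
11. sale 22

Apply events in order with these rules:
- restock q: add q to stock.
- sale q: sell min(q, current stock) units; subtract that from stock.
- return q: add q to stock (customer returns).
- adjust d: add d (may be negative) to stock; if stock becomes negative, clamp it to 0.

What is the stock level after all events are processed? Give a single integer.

Answer: 0

Derivation:
Processing events:
Start: stock = 19
  Event 1 (sale 4): sell min(4,19)=4. stock: 19 - 4 = 15. total_sold = 4
  Event 2 (restock 14): 15 + 14 = 29
  Event 3 (sale 18): sell min(18,29)=18. stock: 29 - 18 = 11. total_sold = 22
  Event 4 (sale 2): sell min(2,11)=2. stock: 11 - 2 = 9. total_sold = 24
  Event 5 (sale 3): sell min(3,9)=3. stock: 9 - 3 = 6. total_sold = 27
  Event 6 (sale 21): sell min(21,6)=6. stock: 6 - 6 = 0. total_sold = 33
  Event 7 (sale 24): sell min(24,0)=0. stock: 0 - 0 = 0. total_sold = 33
  Event 8 (sale 8): sell min(8,0)=0. stock: 0 - 0 = 0. total_sold = 33
  Event 9 (return 2): 0 + 2 = 2
  Event 10 (sale 1): sell min(1,2)=1. stock: 2 - 1 = 1. total_sold = 34
  Event 11 (sale 22): sell min(22,1)=1. stock: 1 - 1 = 0. total_sold = 35
Final: stock = 0, total_sold = 35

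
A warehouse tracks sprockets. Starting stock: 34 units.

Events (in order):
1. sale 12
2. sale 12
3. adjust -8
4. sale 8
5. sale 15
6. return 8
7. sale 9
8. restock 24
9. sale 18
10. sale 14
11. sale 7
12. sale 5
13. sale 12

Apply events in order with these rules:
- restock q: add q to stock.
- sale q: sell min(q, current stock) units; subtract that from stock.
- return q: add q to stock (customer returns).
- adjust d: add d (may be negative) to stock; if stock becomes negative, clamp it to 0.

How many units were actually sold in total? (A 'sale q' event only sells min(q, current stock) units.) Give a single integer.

Answer: 58

Derivation:
Processing events:
Start: stock = 34
  Event 1 (sale 12): sell min(12,34)=12. stock: 34 - 12 = 22. total_sold = 12
  Event 2 (sale 12): sell min(12,22)=12. stock: 22 - 12 = 10. total_sold = 24
  Event 3 (adjust -8): 10 + -8 = 2
  Event 4 (sale 8): sell min(8,2)=2. stock: 2 - 2 = 0. total_sold = 26
  Event 5 (sale 15): sell min(15,0)=0. stock: 0 - 0 = 0. total_sold = 26
  Event 6 (return 8): 0 + 8 = 8
  Event 7 (sale 9): sell min(9,8)=8. stock: 8 - 8 = 0. total_sold = 34
  Event 8 (restock 24): 0 + 24 = 24
  Event 9 (sale 18): sell min(18,24)=18. stock: 24 - 18 = 6. total_sold = 52
  Event 10 (sale 14): sell min(14,6)=6. stock: 6 - 6 = 0. total_sold = 58
  Event 11 (sale 7): sell min(7,0)=0. stock: 0 - 0 = 0. total_sold = 58
  Event 12 (sale 5): sell min(5,0)=0. stock: 0 - 0 = 0. total_sold = 58
  Event 13 (sale 12): sell min(12,0)=0. stock: 0 - 0 = 0. total_sold = 58
Final: stock = 0, total_sold = 58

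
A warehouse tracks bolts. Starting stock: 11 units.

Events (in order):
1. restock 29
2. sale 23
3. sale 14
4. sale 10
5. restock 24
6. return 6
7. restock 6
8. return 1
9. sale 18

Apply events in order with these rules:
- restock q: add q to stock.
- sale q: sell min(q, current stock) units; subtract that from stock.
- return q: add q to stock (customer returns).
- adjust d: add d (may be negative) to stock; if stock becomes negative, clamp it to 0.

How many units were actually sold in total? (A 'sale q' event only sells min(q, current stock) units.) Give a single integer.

Processing events:
Start: stock = 11
  Event 1 (restock 29): 11 + 29 = 40
  Event 2 (sale 23): sell min(23,40)=23. stock: 40 - 23 = 17. total_sold = 23
  Event 3 (sale 14): sell min(14,17)=14. stock: 17 - 14 = 3. total_sold = 37
  Event 4 (sale 10): sell min(10,3)=3. stock: 3 - 3 = 0. total_sold = 40
  Event 5 (restock 24): 0 + 24 = 24
  Event 6 (return 6): 24 + 6 = 30
  Event 7 (restock 6): 30 + 6 = 36
  Event 8 (return 1): 36 + 1 = 37
  Event 9 (sale 18): sell min(18,37)=18. stock: 37 - 18 = 19. total_sold = 58
Final: stock = 19, total_sold = 58

Answer: 58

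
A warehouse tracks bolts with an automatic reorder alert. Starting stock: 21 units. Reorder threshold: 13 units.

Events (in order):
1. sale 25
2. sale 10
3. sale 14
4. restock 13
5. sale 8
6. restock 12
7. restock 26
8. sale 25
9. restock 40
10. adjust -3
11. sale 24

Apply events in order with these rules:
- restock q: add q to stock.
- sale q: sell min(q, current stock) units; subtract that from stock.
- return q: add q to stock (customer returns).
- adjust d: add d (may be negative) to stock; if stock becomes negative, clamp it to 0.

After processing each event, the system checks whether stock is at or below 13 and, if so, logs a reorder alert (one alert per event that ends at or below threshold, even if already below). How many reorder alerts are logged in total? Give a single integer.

Answer: 5

Derivation:
Processing events:
Start: stock = 21
  Event 1 (sale 25): sell min(25,21)=21. stock: 21 - 21 = 0. total_sold = 21
  Event 2 (sale 10): sell min(10,0)=0. stock: 0 - 0 = 0. total_sold = 21
  Event 3 (sale 14): sell min(14,0)=0. stock: 0 - 0 = 0. total_sold = 21
  Event 4 (restock 13): 0 + 13 = 13
  Event 5 (sale 8): sell min(8,13)=8. stock: 13 - 8 = 5. total_sold = 29
  Event 6 (restock 12): 5 + 12 = 17
  Event 7 (restock 26): 17 + 26 = 43
  Event 8 (sale 25): sell min(25,43)=25. stock: 43 - 25 = 18. total_sold = 54
  Event 9 (restock 40): 18 + 40 = 58
  Event 10 (adjust -3): 58 + -3 = 55
  Event 11 (sale 24): sell min(24,55)=24. stock: 55 - 24 = 31. total_sold = 78
Final: stock = 31, total_sold = 78

Checking against threshold 13:
  After event 1: stock=0 <= 13 -> ALERT
  After event 2: stock=0 <= 13 -> ALERT
  After event 3: stock=0 <= 13 -> ALERT
  After event 4: stock=13 <= 13 -> ALERT
  After event 5: stock=5 <= 13 -> ALERT
  After event 6: stock=17 > 13
  After event 7: stock=43 > 13
  After event 8: stock=18 > 13
  After event 9: stock=58 > 13
  After event 10: stock=55 > 13
  After event 11: stock=31 > 13
Alert events: [1, 2, 3, 4, 5]. Count = 5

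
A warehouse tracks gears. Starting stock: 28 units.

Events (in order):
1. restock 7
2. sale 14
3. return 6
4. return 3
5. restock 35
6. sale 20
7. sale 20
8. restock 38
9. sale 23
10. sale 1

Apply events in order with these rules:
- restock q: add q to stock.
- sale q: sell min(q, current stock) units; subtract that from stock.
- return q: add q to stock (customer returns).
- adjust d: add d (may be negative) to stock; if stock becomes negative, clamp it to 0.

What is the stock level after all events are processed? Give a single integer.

Answer: 39

Derivation:
Processing events:
Start: stock = 28
  Event 1 (restock 7): 28 + 7 = 35
  Event 2 (sale 14): sell min(14,35)=14. stock: 35 - 14 = 21. total_sold = 14
  Event 3 (return 6): 21 + 6 = 27
  Event 4 (return 3): 27 + 3 = 30
  Event 5 (restock 35): 30 + 35 = 65
  Event 6 (sale 20): sell min(20,65)=20. stock: 65 - 20 = 45. total_sold = 34
  Event 7 (sale 20): sell min(20,45)=20. stock: 45 - 20 = 25. total_sold = 54
  Event 8 (restock 38): 25 + 38 = 63
  Event 9 (sale 23): sell min(23,63)=23. stock: 63 - 23 = 40. total_sold = 77
  Event 10 (sale 1): sell min(1,40)=1. stock: 40 - 1 = 39. total_sold = 78
Final: stock = 39, total_sold = 78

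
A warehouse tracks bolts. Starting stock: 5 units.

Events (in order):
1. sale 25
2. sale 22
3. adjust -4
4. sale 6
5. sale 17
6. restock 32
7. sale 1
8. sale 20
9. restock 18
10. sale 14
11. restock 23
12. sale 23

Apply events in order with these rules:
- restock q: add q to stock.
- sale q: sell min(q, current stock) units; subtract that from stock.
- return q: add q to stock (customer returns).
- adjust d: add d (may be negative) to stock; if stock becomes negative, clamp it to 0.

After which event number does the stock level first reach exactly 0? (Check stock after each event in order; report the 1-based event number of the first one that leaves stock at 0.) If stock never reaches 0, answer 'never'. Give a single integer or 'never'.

Answer: 1

Derivation:
Processing events:
Start: stock = 5
  Event 1 (sale 25): sell min(25,5)=5. stock: 5 - 5 = 0. total_sold = 5
  Event 2 (sale 22): sell min(22,0)=0. stock: 0 - 0 = 0. total_sold = 5
  Event 3 (adjust -4): 0 + -4 = 0 (clamped to 0)
  Event 4 (sale 6): sell min(6,0)=0. stock: 0 - 0 = 0. total_sold = 5
  Event 5 (sale 17): sell min(17,0)=0. stock: 0 - 0 = 0. total_sold = 5
  Event 6 (restock 32): 0 + 32 = 32
  Event 7 (sale 1): sell min(1,32)=1. stock: 32 - 1 = 31. total_sold = 6
  Event 8 (sale 20): sell min(20,31)=20. stock: 31 - 20 = 11. total_sold = 26
  Event 9 (restock 18): 11 + 18 = 29
  Event 10 (sale 14): sell min(14,29)=14. stock: 29 - 14 = 15. total_sold = 40
  Event 11 (restock 23): 15 + 23 = 38
  Event 12 (sale 23): sell min(23,38)=23. stock: 38 - 23 = 15. total_sold = 63
Final: stock = 15, total_sold = 63

First zero at event 1.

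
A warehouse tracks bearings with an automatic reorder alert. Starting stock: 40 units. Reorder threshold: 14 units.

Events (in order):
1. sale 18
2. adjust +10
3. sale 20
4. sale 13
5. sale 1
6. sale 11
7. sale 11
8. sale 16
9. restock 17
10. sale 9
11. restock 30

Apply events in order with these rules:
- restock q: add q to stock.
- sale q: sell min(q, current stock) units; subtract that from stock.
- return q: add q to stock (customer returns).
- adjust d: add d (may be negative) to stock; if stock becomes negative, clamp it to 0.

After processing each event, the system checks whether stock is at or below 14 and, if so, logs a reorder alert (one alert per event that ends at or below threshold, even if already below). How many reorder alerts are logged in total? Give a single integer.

Processing events:
Start: stock = 40
  Event 1 (sale 18): sell min(18,40)=18. stock: 40 - 18 = 22. total_sold = 18
  Event 2 (adjust +10): 22 + 10 = 32
  Event 3 (sale 20): sell min(20,32)=20. stock: 32 - 20 = 12. total_sold = 38
  Event 4 (sale 13): sell min(13,12)=12. stock: 12 - 12 = 0. total_sold = 50
  Event 5 (sale 1): sell min(1,0)=0. stock: 0 - 0 = 0. total_sold = 50
  Event 6 (sale 11): sell min(11,0)=0. stock: 0 - 0 = 0. total_sold = 50
  Event 7 (sale 11): sell min(11,0)=0. stock: 0 - 0 = 0. total_sold = 50
  Event 8 (sale 16): sell min(16,0)=0. stock: 0 - 0 = 0. total_sold = 50
  Event 9 (restock 17): 0 + 17 = 17
  Event 10 (sale 9): sell min(9,17)=9. stock: 17 - 9 = 8. total_sold = 59
  Event 11 (restock 30): 8 + 30 = 38
Final: stock = 38, total_sold = 59

Checking against threshold 14:
  After event 1: stock=22 > 14
  After event 2: stock=32 > 14
  After event 3: stock=12 <= 14 -> ALERT
  After event 4: stock=0 <= 14 -> ALERT
  After event 5: stock=0 <= 14 -> ALERT
  After event 6: stock=0 <= 14 -> ALERT
  After event 7: stock=0 <= 14 -> ALERT
  After event 8: stock=0 <= 14 -> ALERT
  After event 9: stock=17 > 14
  After event 10: stock=8 <= 14 -> ALERT
  After event 11: stock=38 > 14
Alert events: [3, 4, 5, 6, 7, 8, 10]. Count = 7

Answer: 7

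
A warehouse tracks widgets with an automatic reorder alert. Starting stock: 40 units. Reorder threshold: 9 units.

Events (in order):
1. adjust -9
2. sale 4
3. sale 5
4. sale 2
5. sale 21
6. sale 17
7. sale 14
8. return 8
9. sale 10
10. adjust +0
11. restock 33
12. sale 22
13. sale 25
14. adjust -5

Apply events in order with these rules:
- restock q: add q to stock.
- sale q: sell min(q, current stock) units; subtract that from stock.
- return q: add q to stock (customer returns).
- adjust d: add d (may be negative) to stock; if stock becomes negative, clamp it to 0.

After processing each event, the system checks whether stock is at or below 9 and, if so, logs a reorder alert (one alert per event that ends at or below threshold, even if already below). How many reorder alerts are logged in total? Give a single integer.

Answer: 8

Derivation:
Processing events:
Start: stock = 40
  Event 1 (adjust -9): 40 + -9 = 31
  Event 2 (sale 4): sell min(4,31)=4. stock: 31 - 4 = 27. total_sold = 4
  Event 3 (sale 5): sell min(5,27)=5. stock: 27 - 5 = 22. total_sold = 9
  Event 4 (sale 2): sell min(2,22)=2. stock: 22 - 2 = 20. total_sold = 11
  Event 5 (sale 21): sell min(21,20)=20. stock: 20 - 20 = 0. total_sold = 31
  Event 6 (sale 17): sell min(17,0)=0. stock: 0 - 0 = 0. total_sold = 31
  Event 7 (sale 14): sell min(14,0)=0. stock: 0 - 0 = 0. total_sold = 31
  Event 8 (return 8): 0 + 8 = 8
  Event 9 (sale 10): sell min(10,8)=8. stock: 8 - 8 = 0. total_sold = 39
  Event 10 (adjust +0): 0 + 0 = 0
  Event 11 (restock 33): 0 + 33 = 33
  Event 12 (sale 22): sell min(22,33)=22. stock: 33 - 22 = 11. total_sold = 61
  Event 13 (sale 25): sell min(25,11)=11. stock: 11 - 11 = 0. total_sold = 72
  Event 14 (adjust -5): 0 + -5 = 0 (clamped to 0)
Final: stock = 0, total_sold = 72

Checking against threshold 9:
  After event 1: stock=31 > 9
  After event 2: stock=27 > 9
  After event 3: stock=22 > 9
  After event 4: stock=20 > 9
  After event 5: stock=0 <= 9 -> ALERT
  After event 6: stock=0 <= 9 -> ALERT
  After event 7: stock=0 <= 9 -> ALERT
  After event 8: stock=8 <= 9 -> ALERT
  After event 9: stock=0 <= 9 -> ALERT
  After event 10: stock=0 <= 9 -> ALERT
  After event 11: stock=33 > 9
  After event 12: stock=11 > 9
  After event 13: stock=0 <= 9 -> ALERT
  After event 14: stock=0 <= 9 -> ALERT
Alert events: [5, 6, 7, 8, 9, 10, 13, 14]. Count = 8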